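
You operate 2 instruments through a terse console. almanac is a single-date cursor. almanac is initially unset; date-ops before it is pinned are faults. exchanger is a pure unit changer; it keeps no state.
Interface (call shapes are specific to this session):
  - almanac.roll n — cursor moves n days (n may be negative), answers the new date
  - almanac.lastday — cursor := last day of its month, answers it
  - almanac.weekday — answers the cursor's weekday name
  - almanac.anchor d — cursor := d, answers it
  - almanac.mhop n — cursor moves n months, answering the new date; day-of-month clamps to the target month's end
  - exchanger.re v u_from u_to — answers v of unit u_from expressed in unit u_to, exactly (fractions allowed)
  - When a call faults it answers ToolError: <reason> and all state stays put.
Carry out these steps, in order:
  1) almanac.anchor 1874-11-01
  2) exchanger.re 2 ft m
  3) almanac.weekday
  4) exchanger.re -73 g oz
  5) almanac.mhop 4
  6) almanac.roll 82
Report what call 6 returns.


# 1. anchor(d→1874-11-01) : 1874-11-01
# 2. re(v→2, u_from→ft, u_to→m) : 381/625
# 3. weekday() : Sunday
# 4. re(v→-73, u_from→g, u_to→oz) : -116800000/45359237
# 5. mhop(n→4) : 1875-03-01
# 6. roll(n→82) : 1875-05-22

Answer: 1875-05-22


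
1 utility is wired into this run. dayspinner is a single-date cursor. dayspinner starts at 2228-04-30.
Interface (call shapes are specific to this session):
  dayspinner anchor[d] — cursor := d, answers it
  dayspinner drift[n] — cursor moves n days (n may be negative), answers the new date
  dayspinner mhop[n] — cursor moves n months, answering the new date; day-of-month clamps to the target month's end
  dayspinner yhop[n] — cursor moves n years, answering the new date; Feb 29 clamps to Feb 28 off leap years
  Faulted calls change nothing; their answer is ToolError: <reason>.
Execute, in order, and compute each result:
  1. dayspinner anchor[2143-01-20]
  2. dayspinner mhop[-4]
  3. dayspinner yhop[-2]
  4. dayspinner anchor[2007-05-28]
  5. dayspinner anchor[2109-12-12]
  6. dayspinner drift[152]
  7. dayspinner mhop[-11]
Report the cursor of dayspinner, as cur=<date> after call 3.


Answer: cur=2140-09-20

Derivation:
I use dayspinner anchor using d=2143-01-20, and observe 2143-01-20.
I run dayspinner mhop using n=-4, and get 2142-09-20.
Calling dayspinner yhop using n=-2, → 2140-09-20.
I invoke dayspinner anchor using d=2007-05-28, and get 2007-05-28.
I try dayspinner anchor using d=2109-12-12, yielding 2109-12-12.
Then dayspinner drift using n=152, which returns 2110-05-13.
Next I call dayspinner mhop using n=-11, and observe 2109-06-13.


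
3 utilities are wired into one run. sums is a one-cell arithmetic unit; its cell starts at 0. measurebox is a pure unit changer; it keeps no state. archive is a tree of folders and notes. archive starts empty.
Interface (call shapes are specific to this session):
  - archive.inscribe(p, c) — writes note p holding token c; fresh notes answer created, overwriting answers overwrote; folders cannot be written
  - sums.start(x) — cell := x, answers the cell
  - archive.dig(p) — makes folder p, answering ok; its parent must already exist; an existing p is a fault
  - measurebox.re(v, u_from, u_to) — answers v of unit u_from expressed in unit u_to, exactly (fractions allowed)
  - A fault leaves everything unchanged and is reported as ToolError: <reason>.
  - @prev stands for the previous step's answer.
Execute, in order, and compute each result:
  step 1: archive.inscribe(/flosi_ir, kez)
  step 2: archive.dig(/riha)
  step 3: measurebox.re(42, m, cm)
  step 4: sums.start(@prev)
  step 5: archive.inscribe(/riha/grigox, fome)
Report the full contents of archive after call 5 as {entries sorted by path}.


Answer: {flosi_ir=kez, riha/, riha/grigox=fome}

Derivation:
! archive.inscribe(p=/flosi_ir, c=kez) -> created
! archive.dig(p=/riha) -> ok
! measurebox.re(v=42, u_from=m, u_to=cm) -> 4200
! sums.start(x=@prev) -> 4200
! archive.inscribe(p=/riha/grigox, c=fome) -> created


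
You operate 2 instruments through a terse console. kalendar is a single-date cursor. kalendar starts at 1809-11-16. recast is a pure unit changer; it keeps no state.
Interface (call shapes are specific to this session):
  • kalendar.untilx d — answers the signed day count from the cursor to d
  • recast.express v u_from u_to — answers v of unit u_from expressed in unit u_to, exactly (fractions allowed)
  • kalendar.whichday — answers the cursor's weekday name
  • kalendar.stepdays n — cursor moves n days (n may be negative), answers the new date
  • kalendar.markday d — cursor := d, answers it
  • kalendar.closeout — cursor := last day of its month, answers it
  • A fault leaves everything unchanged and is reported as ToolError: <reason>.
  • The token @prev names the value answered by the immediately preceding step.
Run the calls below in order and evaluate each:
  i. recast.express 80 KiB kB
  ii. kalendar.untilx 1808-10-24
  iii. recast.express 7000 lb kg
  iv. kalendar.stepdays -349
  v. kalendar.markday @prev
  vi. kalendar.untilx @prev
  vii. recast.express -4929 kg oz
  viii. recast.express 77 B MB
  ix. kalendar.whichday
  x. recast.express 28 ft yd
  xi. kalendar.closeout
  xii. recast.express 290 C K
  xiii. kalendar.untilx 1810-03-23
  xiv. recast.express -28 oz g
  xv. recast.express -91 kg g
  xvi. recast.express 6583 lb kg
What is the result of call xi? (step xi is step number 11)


·→ express(80, KiB, kB)
·← 2048/25
·→ untilx(1808-10-24)
·← -388
·→ express(7000, lb, kg)
·← 317514659/100000
·→ stepdays(-349)
·← 1808-12-02
·→ markday(@prev)
·← 1808-12-02
·→ untilx(@prev)
·← 0
·→ express(-4929, kg, oz)
·← -7886400000000/45359237
·→ express(77, B, MB)
·← 77/1000000
·→ whichday()
·← Friday
·→ express(28, ft, yd)
·← 28/3
·→ closeout()
·← 1808-12-31
·→ express(290, C, K)
·← 11263/20
·→ untilx(1810-03-23)
·← 447
·→ express(-28, oz, g)
·← -317514659/400000
·→ express(-91, kg, g)
·← -91000
·→ express(6583, lb, kg)
·← 298599857171/100000000

Answer: 1808-12-31


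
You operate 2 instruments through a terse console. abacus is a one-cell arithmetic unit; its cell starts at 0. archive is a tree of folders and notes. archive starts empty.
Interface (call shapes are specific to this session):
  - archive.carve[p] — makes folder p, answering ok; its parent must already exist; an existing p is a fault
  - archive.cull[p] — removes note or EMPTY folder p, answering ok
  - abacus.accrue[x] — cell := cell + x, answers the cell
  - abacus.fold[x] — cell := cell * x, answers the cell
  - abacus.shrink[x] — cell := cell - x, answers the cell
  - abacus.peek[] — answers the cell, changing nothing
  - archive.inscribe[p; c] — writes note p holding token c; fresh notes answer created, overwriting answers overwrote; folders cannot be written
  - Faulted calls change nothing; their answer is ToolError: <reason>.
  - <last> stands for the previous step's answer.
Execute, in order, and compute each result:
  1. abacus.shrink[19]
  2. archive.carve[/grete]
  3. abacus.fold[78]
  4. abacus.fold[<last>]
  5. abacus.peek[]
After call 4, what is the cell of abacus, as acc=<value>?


Answer: acc=2196324

Derivation:
Step: abacus.shrink[x: 19]
Result: -19
Step: archive.carve[p: /grete]
Result: ok
Step: abacus.fold[x: 78]
Result: -1482
Step: abacus.fold[x: <last>]
Result: 2196324
Step: abacus.peek[]
Result: 2196324


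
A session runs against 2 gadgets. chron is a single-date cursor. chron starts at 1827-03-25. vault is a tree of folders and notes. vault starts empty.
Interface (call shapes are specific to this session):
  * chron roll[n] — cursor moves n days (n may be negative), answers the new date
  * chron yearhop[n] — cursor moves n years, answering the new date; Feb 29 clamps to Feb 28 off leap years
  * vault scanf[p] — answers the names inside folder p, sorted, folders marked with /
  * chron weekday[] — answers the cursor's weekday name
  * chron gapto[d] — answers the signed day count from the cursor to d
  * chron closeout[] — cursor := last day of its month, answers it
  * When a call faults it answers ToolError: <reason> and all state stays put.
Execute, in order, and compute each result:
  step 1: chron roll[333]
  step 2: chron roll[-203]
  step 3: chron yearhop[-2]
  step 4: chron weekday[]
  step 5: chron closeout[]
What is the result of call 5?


Act: chron roll[333]
Obs: 1828-02-21
Act: chron roll[-203]
Obs: 1827-08-02
Act: chron yearhop[-2]
Obs: 1825-08-02
Act: chron weekday[]
Obs: Tuesday
Act: chron closeout[]
Obs: 1825-08-31

Answer: 1825-08-31


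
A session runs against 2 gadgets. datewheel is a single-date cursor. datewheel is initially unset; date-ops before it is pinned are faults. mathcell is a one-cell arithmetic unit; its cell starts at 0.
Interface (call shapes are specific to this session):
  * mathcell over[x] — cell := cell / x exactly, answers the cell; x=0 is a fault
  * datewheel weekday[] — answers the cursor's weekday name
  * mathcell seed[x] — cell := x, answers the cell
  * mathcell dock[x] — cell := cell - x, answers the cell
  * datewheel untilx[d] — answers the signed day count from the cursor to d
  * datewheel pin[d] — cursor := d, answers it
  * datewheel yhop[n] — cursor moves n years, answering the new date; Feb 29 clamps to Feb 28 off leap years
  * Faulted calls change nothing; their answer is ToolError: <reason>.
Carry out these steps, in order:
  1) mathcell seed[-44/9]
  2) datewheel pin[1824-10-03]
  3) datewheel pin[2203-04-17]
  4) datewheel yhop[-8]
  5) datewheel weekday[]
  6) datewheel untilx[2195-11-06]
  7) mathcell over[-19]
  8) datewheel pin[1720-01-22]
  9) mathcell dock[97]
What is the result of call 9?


>>> mathcell seed x→-44/9
  -44/9
>>> datewheel pin d→1824-10-03
  1824-10-03
>>> datewheel pin d→2203-04-17
  2203-04-17
>>> datewheel yhop n→-8
  2195-04-17
>>> datewheel weekday
  Friday
>>> datewheel untilx d→2195-11-06
  203
>>> mathcell over x→-19
  44/171
>>> datewheel pin d→1720-01-22
  1720-01-22
>>> mathcell dock x→97
  -16543/171

Answer: -16543/171


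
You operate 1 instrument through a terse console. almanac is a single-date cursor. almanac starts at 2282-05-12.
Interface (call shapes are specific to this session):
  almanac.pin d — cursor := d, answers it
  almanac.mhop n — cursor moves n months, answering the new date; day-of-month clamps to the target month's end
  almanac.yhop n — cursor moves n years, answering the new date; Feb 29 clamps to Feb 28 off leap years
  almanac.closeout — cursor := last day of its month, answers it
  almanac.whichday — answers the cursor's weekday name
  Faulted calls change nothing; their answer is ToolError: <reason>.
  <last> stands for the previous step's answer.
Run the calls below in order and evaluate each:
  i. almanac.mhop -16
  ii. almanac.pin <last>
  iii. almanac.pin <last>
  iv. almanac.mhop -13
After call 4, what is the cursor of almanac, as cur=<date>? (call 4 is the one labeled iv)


;; almanac.mhop(n=-16) => 2281-01-12
;; almanac.pin(d=<last>) => 2281-01-12
;; almanac.pin(d=<last>) => 2281-01-12
;; almanac.mhop(n=-13) => 2279-12-12

Answer: cur=2279-12-12


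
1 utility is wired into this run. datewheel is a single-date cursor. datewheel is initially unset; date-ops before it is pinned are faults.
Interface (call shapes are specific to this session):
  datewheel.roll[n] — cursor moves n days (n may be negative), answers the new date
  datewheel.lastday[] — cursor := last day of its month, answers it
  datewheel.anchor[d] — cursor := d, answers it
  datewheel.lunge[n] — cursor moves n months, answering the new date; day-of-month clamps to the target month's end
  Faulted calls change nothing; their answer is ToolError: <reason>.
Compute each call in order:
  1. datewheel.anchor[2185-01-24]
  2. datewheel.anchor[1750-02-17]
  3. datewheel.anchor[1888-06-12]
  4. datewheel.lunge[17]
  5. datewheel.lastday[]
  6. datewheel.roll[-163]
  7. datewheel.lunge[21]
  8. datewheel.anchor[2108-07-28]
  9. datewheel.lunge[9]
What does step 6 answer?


Answer: 1889-06-20

Derivation:
[in] datewheel.anchor d=2185-01-24
[out] 2185-01-24
[in] datewheel.anchor d=1750-02-17
[out] 1750-02-17
[in] datewheel.anchor d=1888-06-12
[out] 1888-06-12
[in] datewheel.lunge n=17
[out] 1889-11-12
[in] datewheel.lastday
[out] 1889-11-30
[in] datewheel.roll n=-163
[out] 1889-06-20
[in] datewheel.lunge n=21
[out] 1891-03-20
[in] datewheel.anchor d=2108-07-28
[out] 2108-07-28
[in] datewheel.lunge n=9
[out] 2109-04-28


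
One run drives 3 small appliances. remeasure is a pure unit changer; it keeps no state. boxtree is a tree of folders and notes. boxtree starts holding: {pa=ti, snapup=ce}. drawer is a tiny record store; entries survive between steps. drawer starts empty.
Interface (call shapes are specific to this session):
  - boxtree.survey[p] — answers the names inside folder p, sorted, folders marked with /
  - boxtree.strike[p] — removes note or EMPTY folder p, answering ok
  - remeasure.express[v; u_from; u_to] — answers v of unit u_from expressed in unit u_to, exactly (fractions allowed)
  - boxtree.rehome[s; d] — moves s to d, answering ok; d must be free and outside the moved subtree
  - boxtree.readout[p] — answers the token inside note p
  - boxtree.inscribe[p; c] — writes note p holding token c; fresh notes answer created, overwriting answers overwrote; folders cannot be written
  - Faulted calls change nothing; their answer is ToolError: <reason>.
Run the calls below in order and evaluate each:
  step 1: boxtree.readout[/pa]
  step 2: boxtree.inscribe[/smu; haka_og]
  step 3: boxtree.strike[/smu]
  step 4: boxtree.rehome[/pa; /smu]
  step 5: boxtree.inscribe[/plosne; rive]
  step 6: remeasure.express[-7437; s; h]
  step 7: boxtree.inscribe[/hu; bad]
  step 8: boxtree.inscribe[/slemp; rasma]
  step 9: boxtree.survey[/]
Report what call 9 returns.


Answer: [hu, plosne, slemp, smu, snapup]

Derivation:
CALL boxtree.readout[p→/pa]
RET  ti
CALL boxtree.inscribe[p→/smu; c→haka_og]
RET  created
CALL boxtree.strike[p→/smu]
RET  ok
CALL boxtree.rehome[s→/pa; d→/smu]
RET  ok
CALL boxtree.inscribe[p→/plosne; c→rive]
RET  created
CALL remeasure.express[v→-7437; u_from→s; u_to→h]
RET  -2479/1200
CALL boxtree.inscribe[p→/hu; c→bad]
RET  created
CALL boxtree.inscribe[p→/slemp; c→rasma]
RET  created
CALL boxtree.survey[p→/]
RET  [hu, plosne, slemp, smu, snapup]


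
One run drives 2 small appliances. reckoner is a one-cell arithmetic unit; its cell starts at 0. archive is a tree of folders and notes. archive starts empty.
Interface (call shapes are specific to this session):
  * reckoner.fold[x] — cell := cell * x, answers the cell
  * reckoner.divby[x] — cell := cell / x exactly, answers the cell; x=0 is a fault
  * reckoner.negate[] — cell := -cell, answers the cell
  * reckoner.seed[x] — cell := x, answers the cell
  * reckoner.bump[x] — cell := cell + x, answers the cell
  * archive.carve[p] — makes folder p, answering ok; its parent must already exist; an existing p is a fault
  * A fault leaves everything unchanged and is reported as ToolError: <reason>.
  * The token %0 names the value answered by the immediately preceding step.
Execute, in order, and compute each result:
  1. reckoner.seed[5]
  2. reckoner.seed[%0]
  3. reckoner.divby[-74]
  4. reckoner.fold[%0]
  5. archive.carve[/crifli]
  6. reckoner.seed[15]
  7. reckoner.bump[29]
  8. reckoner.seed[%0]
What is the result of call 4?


Answer: 25/5476

Derivation:
;; 1. reckoner.seed(x='5') ~> 5
;; 2. reckoner.seed(x='%0') ~> 5
;; 3. reckoner.divby(x='-74') ~> -5/74
;; 4. reckoner.fold(x='%0') ~> 25/5476
;; 5. archive.carve(p='/crifli') ~> ok
;; 6. reckoner.seed(x='15') ~> 15
;; 7. reckoner.bump(x='29') ~> 44
;; 8. reckoner.seed(x='%0') ~> 44


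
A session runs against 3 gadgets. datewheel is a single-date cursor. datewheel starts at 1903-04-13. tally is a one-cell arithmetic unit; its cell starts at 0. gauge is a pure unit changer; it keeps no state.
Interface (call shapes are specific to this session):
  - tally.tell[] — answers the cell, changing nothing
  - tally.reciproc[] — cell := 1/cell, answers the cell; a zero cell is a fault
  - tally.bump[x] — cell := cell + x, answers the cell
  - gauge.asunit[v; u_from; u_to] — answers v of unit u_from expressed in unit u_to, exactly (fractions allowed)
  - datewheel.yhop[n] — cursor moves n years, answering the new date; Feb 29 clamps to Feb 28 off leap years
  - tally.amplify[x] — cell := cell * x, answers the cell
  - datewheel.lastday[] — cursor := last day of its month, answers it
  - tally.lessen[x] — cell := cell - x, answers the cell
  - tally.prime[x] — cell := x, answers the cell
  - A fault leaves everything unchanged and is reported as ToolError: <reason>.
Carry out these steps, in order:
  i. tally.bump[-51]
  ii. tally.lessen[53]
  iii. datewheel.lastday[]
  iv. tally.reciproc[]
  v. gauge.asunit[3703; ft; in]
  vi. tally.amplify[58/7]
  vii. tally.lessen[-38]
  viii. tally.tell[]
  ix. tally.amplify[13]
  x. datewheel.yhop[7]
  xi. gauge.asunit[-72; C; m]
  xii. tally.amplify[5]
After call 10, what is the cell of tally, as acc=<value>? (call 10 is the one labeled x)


$ bump -51
= -51
$ lessen 53
= -104
$ lastday
= 1903-04-30
$ reciproc
= -1/104
$ asunit 3703 ft in
= 44436
$ amplify 58/7
= -29/364
$ lessen -38
= 13803/364
$ tell
= 13803/364
$ amplify 13
= 13803/28
$ yhop 7
= 1910-04-30
$ asunit -72 C m
= ToolError: incompatible units
$ amplify 5
= 69015/28

Answer: acc=13803/28


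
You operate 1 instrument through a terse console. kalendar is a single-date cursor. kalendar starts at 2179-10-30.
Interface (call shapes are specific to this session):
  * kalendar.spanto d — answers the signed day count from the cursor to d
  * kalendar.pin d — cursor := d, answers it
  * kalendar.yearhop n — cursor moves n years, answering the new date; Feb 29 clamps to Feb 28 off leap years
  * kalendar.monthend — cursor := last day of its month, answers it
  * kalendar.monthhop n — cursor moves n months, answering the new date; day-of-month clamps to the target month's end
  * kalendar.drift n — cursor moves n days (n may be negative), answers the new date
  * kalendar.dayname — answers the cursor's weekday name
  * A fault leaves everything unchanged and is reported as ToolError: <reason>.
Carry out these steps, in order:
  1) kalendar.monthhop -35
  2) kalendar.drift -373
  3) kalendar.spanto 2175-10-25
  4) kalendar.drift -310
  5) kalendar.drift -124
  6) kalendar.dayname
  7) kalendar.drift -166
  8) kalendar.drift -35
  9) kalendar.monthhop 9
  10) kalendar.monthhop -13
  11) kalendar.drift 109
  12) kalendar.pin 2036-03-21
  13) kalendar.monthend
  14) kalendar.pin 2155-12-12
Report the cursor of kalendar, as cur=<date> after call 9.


Step: kalendar.monthhop[n=-35]
Result: 2176-11-30
Step: kalendar.drift[n=-373]
Result: 2175-11-23
Step: kalendar.spanto[d=2175-10-25]
Result: -29
Step: kalendar.drift[n=-310]
Result: 2175-01-17
Step: kalendar.drift[n=-124]
Result: 2174-09-15
Step: kalendar.dayname[]
Result: Thursday
Step: kalendar.drift[n=-166]
Result: 2174-04-02
Step: kalendar.drift[n=-35]
Result: 2174-02-26
Step: kalendar.monthhop[n=9]
Result: 2174-11-26
Step: kalendar.monthhop[n=-13]
Result: 2173-10-26
Step: kalendar.drift[n=109]
Result: 2174-02-12
Step: kalendar.pin[d=2036-03-21]
Result: 2036-03-21
Step: kalendar.monthend[]
Result: 2036-03-31
Step: kalendar.pin[d=2155-12-12]
Result: 2155-12-12

Answer: cur=2174-11-26


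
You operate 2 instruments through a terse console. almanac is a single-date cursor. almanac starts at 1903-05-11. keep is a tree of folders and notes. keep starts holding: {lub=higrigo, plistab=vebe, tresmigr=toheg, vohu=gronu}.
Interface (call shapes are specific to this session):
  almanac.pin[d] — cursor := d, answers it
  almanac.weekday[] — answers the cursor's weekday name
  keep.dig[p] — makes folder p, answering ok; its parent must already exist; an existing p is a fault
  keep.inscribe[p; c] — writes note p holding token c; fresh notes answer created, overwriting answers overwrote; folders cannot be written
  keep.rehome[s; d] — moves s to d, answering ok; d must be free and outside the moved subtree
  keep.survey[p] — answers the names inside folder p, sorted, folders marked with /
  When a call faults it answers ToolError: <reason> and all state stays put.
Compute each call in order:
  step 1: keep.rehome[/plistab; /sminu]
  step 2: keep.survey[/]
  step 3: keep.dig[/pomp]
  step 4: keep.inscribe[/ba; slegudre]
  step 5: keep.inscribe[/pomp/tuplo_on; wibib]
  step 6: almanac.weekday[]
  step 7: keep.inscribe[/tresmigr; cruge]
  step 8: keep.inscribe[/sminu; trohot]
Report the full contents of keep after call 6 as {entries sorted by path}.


Answer: {ba=slegudre, lub=higrigo, pomp/, pomp/tuplo_on=wibib, sminu=vebe, tresmigr=toheg, vohu=gronu}

Derivation:
CALL rehome[s='/plistab'; d='/sminu']
RET  ok
CALL survey[p='/']
RET  [lub, sminu, tresmigr, vohu]
CALL dig[p='/pomp']
RET  ok
CALL inscribe[p='/ba'; c='slegudre']
RET  created
CALL inscribe[p='/pomp/tuplo_on'; c='wibib']
RET  created
CALL weekday[]
RET  Monday
CALL inscribe[p='/tresmigr'; c='cruge']
RET  overwrote
CALL inscribe[p='/sminu'; c='trohot']
RET  overwrote


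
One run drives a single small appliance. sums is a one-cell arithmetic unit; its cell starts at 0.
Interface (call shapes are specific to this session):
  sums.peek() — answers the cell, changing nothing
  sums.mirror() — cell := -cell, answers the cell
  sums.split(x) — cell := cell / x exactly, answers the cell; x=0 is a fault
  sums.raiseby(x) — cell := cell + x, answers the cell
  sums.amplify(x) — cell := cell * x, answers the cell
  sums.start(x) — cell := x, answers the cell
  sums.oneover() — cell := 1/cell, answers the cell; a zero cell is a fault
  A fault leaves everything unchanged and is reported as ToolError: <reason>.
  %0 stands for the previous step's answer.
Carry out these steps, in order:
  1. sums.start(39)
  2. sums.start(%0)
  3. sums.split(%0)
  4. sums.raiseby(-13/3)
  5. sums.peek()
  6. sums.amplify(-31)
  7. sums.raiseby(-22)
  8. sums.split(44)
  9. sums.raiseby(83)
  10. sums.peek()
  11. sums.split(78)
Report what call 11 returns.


==> start(x→39)
<== 39
==> start(x→%0)
<== 39
==> split(x→%0)
<== 1
==> raiseby(x→-13/3)
<== -10/3
==> peek()
<== -10/3
==> amplify(x→-31)
<== 310/3
==> raiseby(x→-22)
<== 244/3
==> split(x→44)
<== 61/33
==> raiseby(x→83)
<== 2800/33
==> peek()
<== 2800/33
==> split(x→78)
<== 1400/1287

Answer: 1400/1287


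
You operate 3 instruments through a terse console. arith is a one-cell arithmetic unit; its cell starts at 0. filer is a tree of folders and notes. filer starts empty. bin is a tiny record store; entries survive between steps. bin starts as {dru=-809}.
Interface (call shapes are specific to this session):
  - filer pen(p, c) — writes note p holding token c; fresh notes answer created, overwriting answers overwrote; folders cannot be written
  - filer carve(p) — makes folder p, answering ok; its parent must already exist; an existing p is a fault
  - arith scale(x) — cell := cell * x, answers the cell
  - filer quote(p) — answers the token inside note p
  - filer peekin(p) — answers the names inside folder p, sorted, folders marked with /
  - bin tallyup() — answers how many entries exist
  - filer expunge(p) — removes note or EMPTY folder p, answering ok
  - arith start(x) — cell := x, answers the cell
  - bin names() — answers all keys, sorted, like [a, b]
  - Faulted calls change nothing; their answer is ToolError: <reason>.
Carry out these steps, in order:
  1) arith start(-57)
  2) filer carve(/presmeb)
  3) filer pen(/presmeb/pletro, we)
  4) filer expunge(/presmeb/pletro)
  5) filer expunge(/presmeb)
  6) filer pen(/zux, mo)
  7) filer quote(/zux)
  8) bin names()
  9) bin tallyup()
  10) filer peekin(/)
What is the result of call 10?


% arith start -57
:: -57
% filer carve /presmeb
:: ok
% filer pen /presmeb/pletro we
:: created
% filer expunge /presmeb/pletro
:: ok
% filer expunge /presmeb
:: ok
% filer pen /zux mo
:: created
% filer quote /zux
:: mo
% bin names
:: [dru]
% bin tallyup
:: 1
% filer peekin /
:: [zux]

Answer: [zux]


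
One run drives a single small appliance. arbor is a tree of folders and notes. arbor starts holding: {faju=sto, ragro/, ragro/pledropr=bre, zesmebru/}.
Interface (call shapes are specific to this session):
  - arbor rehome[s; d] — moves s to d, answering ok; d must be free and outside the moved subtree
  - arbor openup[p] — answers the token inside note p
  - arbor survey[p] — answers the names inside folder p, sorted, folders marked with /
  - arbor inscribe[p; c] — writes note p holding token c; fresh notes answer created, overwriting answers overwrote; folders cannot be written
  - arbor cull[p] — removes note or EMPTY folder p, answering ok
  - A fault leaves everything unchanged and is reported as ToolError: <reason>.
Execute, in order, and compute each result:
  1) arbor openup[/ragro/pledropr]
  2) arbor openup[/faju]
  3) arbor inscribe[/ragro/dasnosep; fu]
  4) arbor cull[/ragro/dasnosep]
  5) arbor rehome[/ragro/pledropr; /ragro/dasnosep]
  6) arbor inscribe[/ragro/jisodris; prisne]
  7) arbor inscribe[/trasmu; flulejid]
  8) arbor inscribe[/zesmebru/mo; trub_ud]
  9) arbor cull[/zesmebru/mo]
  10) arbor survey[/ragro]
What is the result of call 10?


Answer: [dasnosep, jisodris]

Derivation:
·→ arbor openup(p→/ragro/pledropr)
·← bre
·→ arbor openup(p→/faju)
·← sto
·→ arbor inscribe(p→/ragro/dasnosep, c→fu)
·← created
·→ arbor cull(p→/ragro/dasnosep)
·← ok
·→ arbor rehome(s→/ragro/pledropr, d→/ragro/dasnosep)
·← ok
·→ arbor inscribe(p→/ragro/jisodris, c→prisne)
·← created
·→ arbor inscribe(p→/trasmu, c→flulejid)
·← created
·→ arbor inscribe(p→/zesmebru/mo, c→trub_ud)
·← created
·→ arbor cull(p→/zesmebru/mo)
·← ok
·→ arbor survey(p→/ragro)
·← [dasnosep, jisodris]


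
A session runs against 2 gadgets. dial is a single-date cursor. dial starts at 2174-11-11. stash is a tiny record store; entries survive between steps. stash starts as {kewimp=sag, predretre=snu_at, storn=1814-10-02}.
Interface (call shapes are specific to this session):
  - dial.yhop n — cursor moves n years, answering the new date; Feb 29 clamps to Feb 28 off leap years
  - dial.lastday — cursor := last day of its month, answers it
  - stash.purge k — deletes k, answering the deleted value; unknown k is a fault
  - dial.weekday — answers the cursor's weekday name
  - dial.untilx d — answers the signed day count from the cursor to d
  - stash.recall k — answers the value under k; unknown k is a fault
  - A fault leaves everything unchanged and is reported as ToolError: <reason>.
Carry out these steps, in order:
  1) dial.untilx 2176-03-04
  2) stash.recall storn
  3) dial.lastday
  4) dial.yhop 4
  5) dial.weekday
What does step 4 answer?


Step: dial.untilx[2176-03-04]
Result: 479
Step: stash.recall[storn]
Result: 1814-10-02
Step: dial.lastday[]
Result: 2174-11-30
Step: dial.yhop[4]
Result: 2178-11-30
Step: dial.weekday[]
Result: Monday

Answer: 2178-11-30


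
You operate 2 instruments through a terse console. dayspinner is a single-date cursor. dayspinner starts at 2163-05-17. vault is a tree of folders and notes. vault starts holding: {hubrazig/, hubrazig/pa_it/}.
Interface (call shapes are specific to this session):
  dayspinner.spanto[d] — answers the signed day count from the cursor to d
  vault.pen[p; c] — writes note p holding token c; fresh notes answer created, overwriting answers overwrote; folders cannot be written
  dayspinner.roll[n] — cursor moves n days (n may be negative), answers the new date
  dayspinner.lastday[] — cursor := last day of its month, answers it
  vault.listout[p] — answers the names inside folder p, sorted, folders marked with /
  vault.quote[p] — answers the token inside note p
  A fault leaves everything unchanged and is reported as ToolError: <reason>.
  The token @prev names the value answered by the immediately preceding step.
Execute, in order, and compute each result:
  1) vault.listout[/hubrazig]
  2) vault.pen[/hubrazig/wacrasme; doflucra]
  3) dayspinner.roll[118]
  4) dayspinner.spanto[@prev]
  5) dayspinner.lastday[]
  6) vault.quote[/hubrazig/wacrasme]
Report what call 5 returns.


Do: listout[p→/hubrazig]
See: [pa_it/]
Do: pen[p→/hubrazig/wacrasme; c→doflucra]
See: created
Do: roll[n→118]
See: 2163-09-12
Do: spanto[d→@prev]
See: 0
Do: lastday[]
See: 2163-09-30
Do: quote[p→/hubrazig/wacrasme]
See: doflucra

Answer: 2163-09-30


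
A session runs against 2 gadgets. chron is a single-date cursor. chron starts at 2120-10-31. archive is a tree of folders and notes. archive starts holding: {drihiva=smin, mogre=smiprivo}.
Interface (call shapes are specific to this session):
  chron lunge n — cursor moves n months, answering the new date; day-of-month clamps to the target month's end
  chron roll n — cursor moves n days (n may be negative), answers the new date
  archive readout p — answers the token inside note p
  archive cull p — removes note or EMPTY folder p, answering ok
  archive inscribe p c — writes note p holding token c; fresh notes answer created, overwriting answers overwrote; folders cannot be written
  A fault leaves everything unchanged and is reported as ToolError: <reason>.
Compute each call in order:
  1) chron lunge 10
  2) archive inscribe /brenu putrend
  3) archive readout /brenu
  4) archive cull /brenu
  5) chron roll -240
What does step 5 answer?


# 1. chron lunge(n=10) : 2121-08-31
# 2. archive inscribe(p=/brenu, c=putrend) : created
# 3. archive readout(p=/brenu) : putrend
# 4. archive cull(p=/brenu) : ok
# 5. chron roll(n=-240) : 2121-01-03

Answer: 2121-01-03


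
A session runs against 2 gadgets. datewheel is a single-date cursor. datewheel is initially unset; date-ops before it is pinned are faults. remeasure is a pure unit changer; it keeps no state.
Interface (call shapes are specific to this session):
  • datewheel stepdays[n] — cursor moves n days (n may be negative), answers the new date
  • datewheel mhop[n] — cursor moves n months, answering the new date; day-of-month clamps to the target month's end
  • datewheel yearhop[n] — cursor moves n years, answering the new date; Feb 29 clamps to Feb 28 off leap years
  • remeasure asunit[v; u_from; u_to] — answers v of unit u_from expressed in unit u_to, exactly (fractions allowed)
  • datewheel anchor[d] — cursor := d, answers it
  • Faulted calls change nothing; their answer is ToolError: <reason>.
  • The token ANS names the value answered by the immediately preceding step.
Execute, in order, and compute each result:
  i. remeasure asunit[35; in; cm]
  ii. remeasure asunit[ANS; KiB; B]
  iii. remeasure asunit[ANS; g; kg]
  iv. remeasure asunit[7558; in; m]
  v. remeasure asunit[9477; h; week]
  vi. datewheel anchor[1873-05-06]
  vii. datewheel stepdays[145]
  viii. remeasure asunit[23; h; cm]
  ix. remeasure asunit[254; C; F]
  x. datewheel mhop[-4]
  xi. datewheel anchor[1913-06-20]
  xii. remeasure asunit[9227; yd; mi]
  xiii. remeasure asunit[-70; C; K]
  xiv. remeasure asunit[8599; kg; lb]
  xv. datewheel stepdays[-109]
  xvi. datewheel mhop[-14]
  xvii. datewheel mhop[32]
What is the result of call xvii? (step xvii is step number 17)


Do: remeasure asunit[v='35'; u_from='in'; u_to='cm']
See: 889/10
Do: remeasure asunit[v='ANS'; u_from='KiB'; u_to='B']
See: 455168/5
Do: remeasure asunit[v='ANS'; u_from='g'; u_to='kg']
See: 56896/625
Do: remeasure asunit[v='7558'; u_from='in'; u_to='m']
See: 479933/2500
Do: remeasure asunit[v='9477'; u_from='h'; u_to='week']
See: 3159/56
Do: datewheel anchor[d='1873-05-06']
See: 1873-05-06
Do: datewheel stepdays[n='145']
See: 1873-09-28
Do: remeasure asunit[v='23'; u_from='h'; u_to='cm']
See: ToolError: incompatible units
Do: remeasure asunit[v='254'; u_from='C'; u_to='F']
See: 2446/5
Do: datewheel mhop[n='-4']
See: 1873-05-28
Do: datewheel anchor[d='1913-06-20']
See: 1913-06-20
Do: remeasure asunit[v='9227'; u_from='yd'; u_to='mi']
See: 9227/1760
Do: remeasure asunit[v='-70'; u_from='C'; u_to='K']
See: 4063/20
Do: remeasure asunit[v='8599'; u_from='kg'; u_to='lb']
See: 859900000000/45359237
Do: datewheel stepdays[n='-109']
See: 1913-03-03
Do: datewheel mhop[n='-14']
See: 1912-01-03
Do: datewheel mhop[n='32']
See: 1914-09-03

Answer: 1914-09-03


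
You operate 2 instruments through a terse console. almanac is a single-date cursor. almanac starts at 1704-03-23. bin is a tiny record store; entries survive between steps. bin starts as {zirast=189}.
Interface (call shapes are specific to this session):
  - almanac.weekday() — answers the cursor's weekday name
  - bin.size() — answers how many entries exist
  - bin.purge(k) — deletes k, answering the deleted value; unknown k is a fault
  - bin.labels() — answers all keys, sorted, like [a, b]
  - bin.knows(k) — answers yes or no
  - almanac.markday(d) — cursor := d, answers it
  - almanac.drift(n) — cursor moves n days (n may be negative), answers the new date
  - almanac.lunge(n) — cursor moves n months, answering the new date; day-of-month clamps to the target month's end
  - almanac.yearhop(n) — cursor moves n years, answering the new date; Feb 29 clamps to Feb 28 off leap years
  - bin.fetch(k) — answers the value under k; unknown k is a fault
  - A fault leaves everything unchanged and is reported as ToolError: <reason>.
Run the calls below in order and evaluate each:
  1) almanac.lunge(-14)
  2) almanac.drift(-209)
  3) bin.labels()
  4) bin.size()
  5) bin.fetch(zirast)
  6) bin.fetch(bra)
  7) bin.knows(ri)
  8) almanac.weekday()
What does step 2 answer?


Answer: 1702-06-28

Derivation:
Invoking almanac.lunge with n→-14, giving 1703-01-23.
I use almanac.drift with n→-209: 1702-06-28.
Invoking bin.labels(): [zirast].
Next I call bin.size, and observe 1.
Using bin.fetch with k→zirast, → 189.
I call bin.fetch with k→bra, and get ToolError: no such key bra.
I use bin.knows with k→ri, and get no.
Invoking almanac.weekday(): Wednesday.


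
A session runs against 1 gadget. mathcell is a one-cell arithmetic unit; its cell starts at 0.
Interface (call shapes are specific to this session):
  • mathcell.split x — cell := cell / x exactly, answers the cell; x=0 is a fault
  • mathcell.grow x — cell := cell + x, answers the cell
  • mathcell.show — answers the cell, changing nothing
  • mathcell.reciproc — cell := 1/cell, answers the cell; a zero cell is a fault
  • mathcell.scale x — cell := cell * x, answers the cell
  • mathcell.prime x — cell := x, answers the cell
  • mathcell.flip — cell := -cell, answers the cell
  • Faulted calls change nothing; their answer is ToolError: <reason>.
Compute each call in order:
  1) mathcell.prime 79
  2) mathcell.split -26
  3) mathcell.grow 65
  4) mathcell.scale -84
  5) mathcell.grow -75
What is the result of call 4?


-- mathcell.prime(79) : 79
-- mathcell.split(-26) : -79/26
-- mathcell.grow(65) : 1611/26
-- mathcell.scale(-84) : -67662/13
-- mathcell.grow(-75) : -68637/13

Answer: -67662/13


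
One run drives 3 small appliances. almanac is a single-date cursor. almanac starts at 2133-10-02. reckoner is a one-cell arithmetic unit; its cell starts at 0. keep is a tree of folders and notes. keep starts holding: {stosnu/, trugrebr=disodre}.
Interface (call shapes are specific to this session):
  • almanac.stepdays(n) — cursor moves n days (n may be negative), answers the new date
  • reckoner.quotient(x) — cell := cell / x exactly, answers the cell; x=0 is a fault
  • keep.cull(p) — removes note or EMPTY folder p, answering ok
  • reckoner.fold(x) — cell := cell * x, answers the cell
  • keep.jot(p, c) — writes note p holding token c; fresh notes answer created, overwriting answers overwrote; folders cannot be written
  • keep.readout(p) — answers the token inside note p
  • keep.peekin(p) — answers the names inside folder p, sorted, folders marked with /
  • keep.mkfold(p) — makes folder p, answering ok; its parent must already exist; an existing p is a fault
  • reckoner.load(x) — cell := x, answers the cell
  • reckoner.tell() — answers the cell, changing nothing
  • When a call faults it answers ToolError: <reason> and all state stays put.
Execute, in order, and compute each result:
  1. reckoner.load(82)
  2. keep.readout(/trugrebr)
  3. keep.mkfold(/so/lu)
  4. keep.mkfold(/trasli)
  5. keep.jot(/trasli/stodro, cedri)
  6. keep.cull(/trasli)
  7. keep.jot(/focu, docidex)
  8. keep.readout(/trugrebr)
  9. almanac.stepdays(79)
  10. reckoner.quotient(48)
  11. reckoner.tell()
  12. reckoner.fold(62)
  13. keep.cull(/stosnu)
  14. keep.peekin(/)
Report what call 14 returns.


Invoking reckoner.load passing x='82', giving 82.
I try keep.readout passing p='/trugrebr', and get disodre.
I try keep.mkfold passing p='/so/lu', — result: ToolError: no parent.
Now I run keep.mkfold passing p='/trasli', and get ok.
Calling keep.jot passing p='/trasli/stodro', c='cedri', and see created.
I call keep.cull passing p='/trasli', — result: ToolError: not empty.
Using keep.jot passing p='/focu', c='docidex', and get created.
I invoke keep.readout passing p='/trugrebr', which returns disodre.
I try almanac.stepdays passing n='79', which returns 2133-12-20.
Now I run reckoner.quotient passing x='48', and get 41/24.
I use reckoner.tell, and observe 41/24.
Using reckoner.fold passing x='62', → 1271/12.
I invoke keep.cull passing p='/stosnu', yielding ok.
I invoke keep.peekin passing p='/', and see [focu, trasli/, trugrebr].

Answer: [focu, trasli/, trugrebr]


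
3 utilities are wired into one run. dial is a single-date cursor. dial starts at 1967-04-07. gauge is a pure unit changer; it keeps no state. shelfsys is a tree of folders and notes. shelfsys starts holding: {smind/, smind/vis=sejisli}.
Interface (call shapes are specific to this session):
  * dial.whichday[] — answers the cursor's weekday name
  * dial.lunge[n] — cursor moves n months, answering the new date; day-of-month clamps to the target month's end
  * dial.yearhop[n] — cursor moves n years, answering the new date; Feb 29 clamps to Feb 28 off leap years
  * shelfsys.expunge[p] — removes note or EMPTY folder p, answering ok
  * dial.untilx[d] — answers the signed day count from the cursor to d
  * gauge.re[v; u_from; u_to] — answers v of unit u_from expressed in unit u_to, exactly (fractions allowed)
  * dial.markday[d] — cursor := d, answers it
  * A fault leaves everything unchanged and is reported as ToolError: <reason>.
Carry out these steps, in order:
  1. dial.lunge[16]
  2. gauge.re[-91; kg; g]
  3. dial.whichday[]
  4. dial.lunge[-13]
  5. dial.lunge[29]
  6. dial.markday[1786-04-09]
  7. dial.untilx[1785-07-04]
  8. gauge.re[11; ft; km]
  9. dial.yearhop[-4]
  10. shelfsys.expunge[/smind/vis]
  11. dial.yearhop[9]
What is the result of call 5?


Answer: 1969-12-07

Derivation:
;; 1. dial.lunge(n: 16) => 1968-08-07
;; 2. gauge.re(v: -91, u_from: kg, u_to: g) => -91000
;; 3. dial.whichday() => Wednesday
;; 4. dial.lunge(n: -13) => 1967-07-07
;; 5. dial.lunge(n: 29) => 1969-12-07
;; 6. dial.markday(d: 1786-04-09) => 1786-04-09
;; 7. dial.untilx(d: 1785-07-04) => -279
;; 8. gauge.re(v: 11, u_from: ft, u_to: km) => 4191/1250000
;; 9. dial.yearhop(n: -4) => 1782-04-09
;; 10. shelfsys.expunge(p: /smind/vis) => ok
;; 11. dial.yearhop(n: 9) => 1791-04-09


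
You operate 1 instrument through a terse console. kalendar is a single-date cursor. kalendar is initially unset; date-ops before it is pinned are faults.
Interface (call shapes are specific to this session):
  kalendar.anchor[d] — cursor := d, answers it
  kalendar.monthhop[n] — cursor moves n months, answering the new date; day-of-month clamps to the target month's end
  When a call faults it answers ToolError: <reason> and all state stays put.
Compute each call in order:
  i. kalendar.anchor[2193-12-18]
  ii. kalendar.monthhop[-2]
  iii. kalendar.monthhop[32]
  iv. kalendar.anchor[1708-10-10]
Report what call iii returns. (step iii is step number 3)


Answer: 2196-06-18

Derivation:
Then kalendar.anchor with d→2193-12-18, and observe 2193-12-18.
I try kalendar.monthhop with n→-2, and observe 2193-10-18.
I run kalendar.monthhop with n→32: 2196-06-18.
I invoke kalendar.anchor with d→1708-10-10, and get 1708-10-10.
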